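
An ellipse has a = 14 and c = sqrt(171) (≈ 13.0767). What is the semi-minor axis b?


b^2 = 14^2 - (sqrt(171))^2 = 196 - 171 = 25
b = sqrt(25) = 5

b = 5


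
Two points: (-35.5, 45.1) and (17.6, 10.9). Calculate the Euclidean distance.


dx = 17.6 + 35.5 = 53.1
dy = 10.9 - 45.1 = -34.2
d = sqrt(2819.61 + 1169.64) = sqrt(3989.25) = 63.1605

63.1605


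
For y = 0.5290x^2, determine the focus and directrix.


a = 0.5290
1/(4a) = 0.4726
Focus = (0, 0.4726)
Directrix: y = -0.4726

Focus = (0, 0.4726), Directrix: y = -0.4726


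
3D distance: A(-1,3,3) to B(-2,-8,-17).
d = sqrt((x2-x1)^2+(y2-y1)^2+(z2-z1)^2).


dx=-1, dy=-11, dz=-20
d = sqrt(1+121+400) = sqrt(522) = 22.8473

22.8473


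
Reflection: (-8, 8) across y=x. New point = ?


Reflection rule for y=x: (y, x)
(-8, 8) -> (8, -8)

(8, -8)


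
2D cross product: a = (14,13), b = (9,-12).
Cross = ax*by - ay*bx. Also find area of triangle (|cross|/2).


cross = 14*(-12) - 13*9 = -168 - 117 = -285
Triangle area = |-285|/2 = 285/2 = 142.5000

cross = -285, triangle area = 142.5000


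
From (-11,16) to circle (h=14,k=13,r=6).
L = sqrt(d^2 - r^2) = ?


d = sqrt((-11-14)^2 + (16-13)^2) = sqrt(625+9) = 25.1794
L = sqrt(634.0000 - 36) = sqrt(598.0000) = 24.4540

24.4540


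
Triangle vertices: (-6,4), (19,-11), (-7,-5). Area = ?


-6*(-11+ 5) = 36
19*(-5-4) = -171
-7*(4+ 11) = -105
sum = -240
Area = |-240|/2 = 120.0000

120.0000 sq units


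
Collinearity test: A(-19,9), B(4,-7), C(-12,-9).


-19*(-7+ 9) + 4*(-9-9) - 12*(9+ 7)
= -38 - 72 - 192 = -302

No, not collinear (determinant = -302)


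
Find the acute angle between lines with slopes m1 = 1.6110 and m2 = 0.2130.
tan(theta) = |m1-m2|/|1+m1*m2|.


m1-m2 = 1.398
1+m1*m2 = 1.343143
tan(theta) = |1.398/1.343143| = 1.040842
theta = arctan(|1.398/1.343143|) = 46.1465 degrees (acute angle)

46.1465 degrees


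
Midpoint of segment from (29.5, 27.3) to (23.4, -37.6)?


Mx = (29.5 + 23.4)/2 = 52.9/2 = 26.4500
My = (27.3 - 37.6)/2 = -10.3/2 = -5.1500

(26.4500, -5.1500)


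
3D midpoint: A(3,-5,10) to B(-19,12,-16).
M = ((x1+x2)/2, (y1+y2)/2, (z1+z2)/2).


Mx = (3- 19)/2 = -8.0000
My = (-5+12)/2 = 3.5000
Mz = (10- 16)/2 = -3.0000

M = (-8.0000, 3.5000, -3.0000)


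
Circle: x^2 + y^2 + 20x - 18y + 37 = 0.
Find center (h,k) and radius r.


h = -D/2 = -20/2 = -10
k = -E/2 = 18/2 = 9
r^2 = h^2 + k^2 - F = 100 + 81 - 37 = 144
r = 12

Center (-10, 9), radius = 12


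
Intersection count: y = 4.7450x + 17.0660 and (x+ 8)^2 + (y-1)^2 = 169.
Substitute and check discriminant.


Substitute y = 4.7450x + 17.0660: (x+ 8)^2 + (4.7450x+17.0660-1)^2 = 169
Expand to Ax^2 + Bx + C = 0, where b-k = 16.066
A = 1+m^2 = 23.515025
B = 2(m(b-k) - h) = 2(4.7450*16.066 + 8) = 168.46634
C = h^2 + (b-k)^2 - r^2 = 64 + 258.116356 - 169 = 153.116356
disc = B^2-4AC = 28380.9077 - 14402.1398 = 13978.7679
disc > 0

2 intersection points


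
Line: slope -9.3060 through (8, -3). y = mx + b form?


y + 3 = -9.3060(x - 8)
y = -9.3060x - 3 + 9.3060*8
y = -9.3060x + 71.4480

y = -9.3060x + 71.4480


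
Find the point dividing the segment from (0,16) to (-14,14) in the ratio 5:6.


Px = (5*(-14) + 6*0)/11 = -70/11 = -6.3636
Py = (5*14 + 6*16)/11 = 166/11 = 15.0909

P = (-6.3636, 15.0909)


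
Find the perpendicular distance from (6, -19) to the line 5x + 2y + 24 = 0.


|5*6 + 2*(-19) + 24| = |16| = 16
sqrt(25 + 4) = sqrt(29) = 5.3852
d = 16/sqrt(29) = 2.9711

2.9711


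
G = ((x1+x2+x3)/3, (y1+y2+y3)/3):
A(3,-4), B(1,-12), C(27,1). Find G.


Gx = (3+1+27)/3 = 31/3 = 10.3333
Gy = (-4- 12+1)/3 = -15/3 = -5.0000

G = (10.3333, -5.0000)


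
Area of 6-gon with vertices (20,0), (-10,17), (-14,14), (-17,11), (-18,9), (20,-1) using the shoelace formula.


sum(xi*y_{i+1}) = 20*17 - 10*14 - 14*11 - 17*9 - 18*(-1) + 20*0 = -89
sum(yi*x_{i+1}) = 0*(-10) + 17*(-14) + 14*(-17) + 11*(-18) + 9*20 - 1*20 = -514
Area = |-89 + 514|/2 = 425/2 = 212.5000

212.5000 sq units


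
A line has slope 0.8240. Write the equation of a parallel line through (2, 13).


Parallel lines have equal slopes.
m2 = 0.8240
b2 = 13 - 0.8240*2 = 11.3520

y = 0.8240x + 11.3520


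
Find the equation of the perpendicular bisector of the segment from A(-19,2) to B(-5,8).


Midpoint = (-12, 5)
Slope of AB = dy/dx = 6/14 = 0.4286
Perp slope = -dx/dy = -14/6 = -2.3333
b = My - (perp slope)*Mx = 5 + (14*(-12))/6 = 5 - 28.0000 = -23.0000

y = -2.3333x - 23.0000


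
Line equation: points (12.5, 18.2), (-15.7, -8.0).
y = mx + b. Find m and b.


m = (-26.2)/(-28.2) = 0.9291
b = y1 - m*x1 = 18.2 - (-26.2*12.5)/(-28.2) = 18.2 - 11.6135 = 6.5865

y = 0.9291x + 6.5865


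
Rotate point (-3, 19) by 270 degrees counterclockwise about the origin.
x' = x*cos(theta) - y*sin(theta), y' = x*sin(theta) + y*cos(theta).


cos(270) = 0, sin(270) = -1
x' = -3*0 - 19*(-1) = 19
y' = -3*(-1) + 19*0 = 3

(19, 3)


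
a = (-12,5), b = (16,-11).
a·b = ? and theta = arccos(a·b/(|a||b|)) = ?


a·b = -12*16 + 5*(-11) = -192 - 55 = -247
|a| = sqrt(144+25) = 13.0000
|b| = sqrt(256+121) = 19.4165
cos(theta) = -247/(sqrt(169)*sqrt(377)) = -247/sqrt(63713) = -0.978550
theta = arccos(-247/sqrt(63713)) = 168.1113 degrees

a·b = -247, theta = 168.1113 deg


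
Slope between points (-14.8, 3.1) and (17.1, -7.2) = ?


dy = -7.2 - 3.1 = -10.3
dx = 17.1 + 14.8 = 31.9
m = -10.3/31.9 = -0.3229

m = -0.3229


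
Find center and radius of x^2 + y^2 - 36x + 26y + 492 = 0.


h = -D/2 = 36/2 = 18
k = -E/2 = -26/2 = -13
r^2 = h^2 + k^2 - F = 324 + 169 - 492 = 1
r = 1

Center (18, -13), radius = 1


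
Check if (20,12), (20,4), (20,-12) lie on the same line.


20*(4+ 12) + 20*(-12-12) + 20*(12-4)
= 320 - 480 + 160 = 0

Yes, collinear (determinant = 0)


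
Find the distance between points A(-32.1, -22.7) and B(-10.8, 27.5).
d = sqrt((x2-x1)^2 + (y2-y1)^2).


dx = -10.8 + 32.1 = 21.3
dy = 27.5 + 22.7 = 50.2
d = sqrt(453.69 + 2520.04) = sqrt(2973.73) = 54.5319

54.5319


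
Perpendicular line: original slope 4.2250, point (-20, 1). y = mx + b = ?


Perpendicular slope = -1/m1 = -1/4.2250 = -0.2367
b2 = y0 - m2*x0 = 1 - 20/4.2250 = 1 - 4.7337 = -3.7337

y = -0.2367x - 3.7337


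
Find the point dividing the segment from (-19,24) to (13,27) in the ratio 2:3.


Px = (2*13 + 3*(-19))/5 = -31/5 = -6.2000
Py = (2*27 + 3*24)/5 = 126/5 = 25.2000

P = (-6.2000, 25.2000)


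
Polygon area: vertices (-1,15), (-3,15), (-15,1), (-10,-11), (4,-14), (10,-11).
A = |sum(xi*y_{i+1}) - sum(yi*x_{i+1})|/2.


sum(xi*y_{i+1}) = -1*15 - 3*1 - 15*(-11) - 10*(-14) + 4*(-11) + 10*15 = 393
sum(yi*x_{i+1}) = 15*(-3) + 15*(-15) + 1*(-10) - 11*4 - 14*10 - 11*(-1) = -453
Area = |393 + 453|/2 = 846/2 = 423.0000

423.0000 sq units


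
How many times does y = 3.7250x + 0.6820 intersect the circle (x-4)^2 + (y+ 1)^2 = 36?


Substitute y = 3.7250x + 0.6820: (x-4)^2 + (3.7250x+0.6820+ 1)^2 = 36
Expand to Ax^2 + Bx + C = 0, where b-k = 1.682
A = 1+m^2 = 14.875625
B = 2(m(b-k) - h) = 2(3.7250*1.682 - 4) = 4.5309
C = h^2 + (b-k)^2 - r^2 = 16 + 2.829124 - 36 = -17.170876
disc = B^2-4AC = 20.5291 + 1021.7100 = 1042.2391
disc > 0

2 intersection points


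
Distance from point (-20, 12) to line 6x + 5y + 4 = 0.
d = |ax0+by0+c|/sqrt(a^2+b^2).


|6*(-20) + 5*12 + 4| = |-56| = 56
sqrt(36 + 25) = sqrt(61) = 7.8102
d = 56/sqrt(61) = 7.1701

7.1701


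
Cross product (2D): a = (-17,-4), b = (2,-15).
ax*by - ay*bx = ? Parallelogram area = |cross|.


cross = -17*(-15) + 4*2 = 255 + 8 = 263
Parallelogram area = |263| = 263

cross = 263, parallelogram area = 263


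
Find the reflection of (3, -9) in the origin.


Reflection rule for origin: (-x, -y)
(3, -9) -> (-3, 9)

(-3, 9)


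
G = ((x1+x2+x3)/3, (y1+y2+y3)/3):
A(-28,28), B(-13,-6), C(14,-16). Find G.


Gx = (-28- 13+14)/3 = -27/3 = -9.0000
Gy = (28- 6- 16)/3 = 6/3 = 2.0000

G = (-9.0000, 2.0000)


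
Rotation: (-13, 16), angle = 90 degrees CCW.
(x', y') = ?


cos(90) = 0, sin(90) = 1
x' = -13*0 - 16*1 = -16
y' = -13*1 + 16*0 = -13

(-16, -13)


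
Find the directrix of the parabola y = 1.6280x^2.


a = 1.6280
1/(4a) = 0.1536
directrix: y = -0.1536 = -0.1536

y = -0.1536


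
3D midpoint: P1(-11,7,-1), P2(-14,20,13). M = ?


Mx = (-11- 14)/2 = -12.5000
My = (7+20)/2 = 13.5000
Mz = (-1+13)/2 = 6.0000

M = (-12.5000, 13.5000, 6.0000)


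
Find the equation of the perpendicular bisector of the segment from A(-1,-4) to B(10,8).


Midpoint = (4.5, 2)
Slope of AB = dy/dx = 12/11 = 1.0909
Perp slope = -dx/dy = -11/12 = -0.9167
b = My - (perp slope)*Mx = 2 + (11*4.5)/12 = 2 + 4.1250 = 6.1250

y = -0.9167x + 6.1250


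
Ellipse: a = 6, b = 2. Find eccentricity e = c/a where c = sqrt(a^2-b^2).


c = sqrt(36-4) = sqrt(32) = 5.6569
e = c/a = sqrt(32)/6 = 0.9428

e = 0.9428


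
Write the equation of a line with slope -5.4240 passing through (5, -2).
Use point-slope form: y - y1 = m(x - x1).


y + 2 = -5.4240(x - 5)
y = -5.4240x - 2 + 5.4240*5
y = -5.4240x + 25.1200

y = -5.4240x + 25.1200


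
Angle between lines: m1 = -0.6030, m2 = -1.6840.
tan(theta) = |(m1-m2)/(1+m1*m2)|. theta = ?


m1-m2 = 1.081
1+m1*m2 = 2.015452
tan(theta) = |1.081/2.015452| = 0.536356
theta = arctan(|1.081/2.015452|) = 28.2072 degrees (acute angle)

28.2072 degrees


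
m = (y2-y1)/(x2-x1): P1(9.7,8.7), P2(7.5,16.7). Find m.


dy = 16.7 - 8.7 = 8.0
dx = 7.5 - 9.7 = -2.2
m = 8.0/(-2.2) = -3.6364

m = -3.6364


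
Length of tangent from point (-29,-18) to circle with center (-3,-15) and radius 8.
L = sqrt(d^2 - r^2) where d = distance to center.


d = sqrt((-29+ 3)^2 + (-18+ 15)^2) = sqrt(676+9) = 26.1725
L = sqrt(685.0000 - 64) = sqrt(621.0000) = 24.9199

24.9199


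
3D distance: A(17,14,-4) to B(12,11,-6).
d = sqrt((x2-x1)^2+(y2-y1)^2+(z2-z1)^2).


dx=-5, dy=-3, dz=-2
d = sqrt(25+9+4) = sqrt(38) = 6.1644

6.1644


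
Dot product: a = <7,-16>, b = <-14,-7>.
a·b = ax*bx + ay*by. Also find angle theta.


a·b = 7*(-14) - 16*(-7) = -98 + 112 = 14
|a| = sqrt(49+256) = 17.4642
|b| = sqrt(196+49) = 15.6525
cos(theta) = 14/(sqrt(305)*sqrt(245)) = 14/sqrt(74725) = 0.051215
theta = arccos(14/sqrt(74725)) = 87.0643 degrees

a·b = 14, theta = 87.0643 deg


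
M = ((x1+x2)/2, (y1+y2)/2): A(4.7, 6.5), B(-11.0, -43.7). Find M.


Mx = (4.7 - 11.0)/2 = -6.3/2 = -3.1500
My = (6.5 - 43.7)/2 = -37.2/2 = -18.6000

(-3.1500, -18.6000)


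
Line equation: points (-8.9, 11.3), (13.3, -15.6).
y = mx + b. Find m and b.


m = (-26.9)/(22.2) = -1.2117
b = y1 - m*x1 = 11.3 - (-26.9*(-8.9))/(22.2) = 11.3 - 10.7842 = 0.5158

y = -1.2117x + 0.5158


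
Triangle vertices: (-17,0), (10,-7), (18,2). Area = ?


-17*(-7-2) = 153
10*(2-0) = 20
18*(0+ 7) = 126
sum = 299
Area = |299|/2 = 149.5000

149.5000 sq units


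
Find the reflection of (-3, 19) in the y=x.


Reflection rule for y=x: (y, x)
(-3, 19) -> (19, -3)

(19, -3)


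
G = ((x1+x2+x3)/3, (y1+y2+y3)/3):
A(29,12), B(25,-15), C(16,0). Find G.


Gx = (29+25+16)/3 = 70/3 = 23.3333
Gy = (12- 15+0)/3 = -3/3 = -1.0000

G = (23.3333, -1.0000)


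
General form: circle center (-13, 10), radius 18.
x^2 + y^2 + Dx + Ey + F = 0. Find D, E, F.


(x+ 13)^2 + (y-10)^2 = 18^2
D = -2h = 26, E = -2k = -20
F = h^2+k^2-r^2 = 169+100-324 = -55

D = 26, E = -20, F = -55


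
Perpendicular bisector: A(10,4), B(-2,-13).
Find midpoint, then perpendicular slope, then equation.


Midpoint = (4, -4.5)
Slope of AB = dy/dx = -17/(-12) = 1.4167
Perp slope = -dx/dy = -12/17 = -0.7059
b = My - (perp slope)*Mx = -4.5 + (-12*4)/(-17) = -4.5 + 2.8235 = -1.6765

y = -0.7059x - 1.6765


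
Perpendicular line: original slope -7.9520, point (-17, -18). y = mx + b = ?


Perpendicular slope = -1/m1 = -1/(-7.9520) = 0.1258
b2 = y0 - m2*x0 = -18 - 17/(-7.9520) = -18 + 2.1378 = -15.8622

y = 0.1258x - 15.8622


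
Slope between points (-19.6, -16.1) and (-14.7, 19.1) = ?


dy = 19.1 + 16.1 = 35.2
dx = -14.7 + 19.6 = 4.9
m = 35.2/4.9 = 7.1837

m = 7.1837


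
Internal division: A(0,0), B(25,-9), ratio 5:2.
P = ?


Px = (5*25 + 2*0)/7 = 125/7 = 17.8571
Py = (5*(-9) + 2*0)/7 = -45/7 = -6.4286

P = (17.8571, -6.4286)


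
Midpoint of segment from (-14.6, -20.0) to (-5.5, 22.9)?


Mx = (-14.6 - 5.5)/2 = -20.1/2 = -10.0500
My = (-20.0 + 22.9)/2 = 2.9/2 = 1.4500

(-10.0500, 1.4500)


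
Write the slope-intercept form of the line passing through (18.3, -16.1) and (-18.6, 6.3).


m = (22.4)/(-36.9) = -0.6070
b = y1 - m*x1 = -16.1 - (22.4*18.3)/(-36.9) = -16.1 + 11.1089 = -4.9911

y = -0.6070x - 4.9911


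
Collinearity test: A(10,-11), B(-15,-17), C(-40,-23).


10*(-17+ 23) - 15*(-23+ 11) - 40*(-11+ 17)
= 60 + 180 - 240 = 0

Yes, collinear (determinant = 0)


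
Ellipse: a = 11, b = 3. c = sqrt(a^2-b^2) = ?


c^2 = 11^2 - 3^2 = 121 - 9 = 112
c = sqrt(112) = 10.5830

c = 10.5830


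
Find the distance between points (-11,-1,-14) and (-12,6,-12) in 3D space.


dx=-1, dy=7, dz=2
d = sqrt(1+49+4) = sqrt(54) = 7.3485

7.3485


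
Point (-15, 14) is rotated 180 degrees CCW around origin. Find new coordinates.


cos(180) = -1, sin(180) = 0
x' = -15*(-1) - 14*0 = 15
y' = -15*0 + 14*(-1) = -14

(15, -14)


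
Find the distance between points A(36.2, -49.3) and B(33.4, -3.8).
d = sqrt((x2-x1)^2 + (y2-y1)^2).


dx = 33.4 - 36.2 = -2.8
dy = -3.8 + 49.3 = 45.5
d = sqrt(7.84 + 2070.25) = sqrt(2078.09) = 45.5861

45.5861


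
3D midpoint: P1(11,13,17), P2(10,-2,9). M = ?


Mx = (11+10)/2 = 10.5000
My = (13- 2)/2 = 5.5000
Mz = (17+9)/2 = 13.0000

M = (10.5000, 5.5000, 13.0000)


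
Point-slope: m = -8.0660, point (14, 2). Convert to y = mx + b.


y - 2 = -8.0660(x - 14)
y = -8.0660x + 2 + 8.0660*14
y = -8.0660x + 114.9240

y = -8.0660x + 114.9240


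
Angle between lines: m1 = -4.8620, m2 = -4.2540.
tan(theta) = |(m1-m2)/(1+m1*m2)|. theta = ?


m1-m2 = -0.608
1+m1*m2 = 21.682948
tan(theta) = |-0.608/21.682948| = 0.028040
theta = arctan(|-0.608/21.682948|) = 1.6062 degrees (acute angle)

1.6062 degrees


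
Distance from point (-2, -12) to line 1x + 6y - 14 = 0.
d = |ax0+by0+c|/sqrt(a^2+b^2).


|1*(-2) + 6*(-12) - 14| = |-88| = 88
sqrt(1 + 36) = sqrt(37) = 6.0828
d = 88/sqrt(37) = 14.4671

14.4671


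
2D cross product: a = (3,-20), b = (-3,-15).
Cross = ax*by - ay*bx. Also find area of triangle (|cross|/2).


cross = 3*(-15) + 20*(-3) = -45 - 60 = -105
Triangle area = |-105|/2 = 105/2 = 52.5000

cross = -105, triangle area = 52.5000


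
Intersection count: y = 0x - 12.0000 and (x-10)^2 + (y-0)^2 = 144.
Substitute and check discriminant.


Substitute y = 0x - 12.0000: (x-10)^2 + (0x- 12.0000-0)^2 = 144
Expand to Ax^2 + Bx + C = 0, where b-k = -12
A = 1+m^2 = 1
B = 2(m(b-k) - h) = 2(0*(-12) - 10) = -20
C = h^2 + (b-k)^2 - r^2 = 100 + 144 - 144 = 100
disc = B^2-4AC = 400.0000 - 400.0000 = 0
disc = 0

1 intersection point (tangent)


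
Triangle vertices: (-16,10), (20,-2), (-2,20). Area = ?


-16*(-2-20) = 352
20*(20-10) = 200
-2*(10+ 2) = -24
sum = 528
Area = |528|/2 = 264.0000

264.0000 sq units


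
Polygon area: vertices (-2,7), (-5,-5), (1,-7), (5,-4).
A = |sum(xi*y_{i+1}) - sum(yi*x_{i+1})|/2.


sum(xi*y_{i+1}) = -2*(-5) - 5*(-7) + 1*(-4) + 5*7 = 76
sum(yi*x_{i+1}) = 7*(-5) - 5*1 - 7*5 - 4*(-2) = -67
Area = |76 + 67|/2 = 143/2 = 71.5000

71.5000 sq units


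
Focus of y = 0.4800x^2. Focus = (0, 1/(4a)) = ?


a = 0.4800
4a = 1.9200
focus = (0, 1/1.9200) = (0, 0.5208)

Focus = (0, 0.5208)


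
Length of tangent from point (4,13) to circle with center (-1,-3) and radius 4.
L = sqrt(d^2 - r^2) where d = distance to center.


d = sqrt((4+ 1)^2 + (13+ 3)^2) = sqrt(25+256) = 16.7631
L = sqrt(281.0000 - 16) = sqrt(265.0000) = 16.2788

16.2788


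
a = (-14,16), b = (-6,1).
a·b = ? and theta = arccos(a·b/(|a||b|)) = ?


a·b = -14*(-6) + 16*1 = 84 + 16 = 100
|a| = sqrt(196+256) = 21.2603
|b| = sqrt(36+1) = 6.0828
cos(theta) = 100/(sqrt(452)*sqrt(37)) = 100/sqrt(16724) = 0.773268
theta = arccos(100/sqrt(16724)) = 39.3518 degrees

a·b = 100, theta = 39.3518 deg


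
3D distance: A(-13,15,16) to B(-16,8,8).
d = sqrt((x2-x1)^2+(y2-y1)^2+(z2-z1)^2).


dx=-3, dy=-7, dz=-8
d = sqrt(9+49+64) = sqrt(122) = 11.0454

11.0454


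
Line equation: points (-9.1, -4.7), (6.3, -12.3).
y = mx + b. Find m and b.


m = (-7.6)/(15.4) = -0.4935
b = y1 - m*x1 = -4.7 - (-7.6*(-9.1))/(15.4) = -4.7 - 4.4909 = -9.1909

y = -0.4935x - 9.1909


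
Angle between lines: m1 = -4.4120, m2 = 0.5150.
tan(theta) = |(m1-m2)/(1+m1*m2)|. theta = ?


m1-m2 = -4.927
1+m1*m2 = -1.27218
tan(theta) = |-4.927/(-1.27218)| = 3.872880
theta = arctan(|-4.927/(-1.27218)|) = 75.5221 degrees (acute angle)

75.5221 degrees


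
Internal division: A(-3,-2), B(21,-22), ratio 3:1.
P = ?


Px = (3*21 + 1*(-3))/4 = 60/4 = 15.0000
Py = (3*(-22) + 1*(-2))/4 = -68/4 = -17.0000

P = (15.0000, -17.0000)


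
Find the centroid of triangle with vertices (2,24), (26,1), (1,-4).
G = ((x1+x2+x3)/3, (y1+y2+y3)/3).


Gx = (2+26+1)/3 = 29/3 = 9.6667
Gy = (24+1- 4)/3 = 21/3 = 7.0000

G = (9.6667, 7.0000)


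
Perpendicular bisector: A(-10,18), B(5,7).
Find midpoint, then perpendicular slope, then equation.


Midpoint = (-2.5, 12.5)
Slope of AB = dy/dx = -11/15 = -0.7333
Perp slope = -dx/dy = 15/11 = 1.3636
b = My - (perp slope)*Mx = 12.5 + (15*(-2.5))/(-11) = 12.5 + 3.4091 = 15.9091

y = 1.3636x + 15.9091


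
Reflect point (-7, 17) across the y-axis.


Reflection rule for y-axis: (-x, y)
(-7, 17) -> (7, 17)

(7, 17)


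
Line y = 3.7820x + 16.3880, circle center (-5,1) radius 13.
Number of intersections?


Substitute y = 3.7820x + 16.3880: (x+ 5)^2 + (3.7820x+16.3880-1)^2 = 169
Expand to Ax^2 + Bx + C = 0, where b-k = 15.388
A = 1+m^2 = 15.303524
B = 2(m(b-k) - h) = 2(3.7820*15.388 + 5) = 126.394832
C = h^2 + (b-k)^2 - r^2 = 25 + 236.790544 - 169 = 92.790544
disc = B^2-4AC = 15975.6536 - 5680.0893 = 10295.5643
disc > 0

2 intersection points


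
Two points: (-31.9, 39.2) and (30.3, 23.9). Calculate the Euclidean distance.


dx = 30.3 + 31.9 = 62.2
dy = 23.9 - 39.2 = -15.3
d = sqrt(3868.84 + 234.09) = sqrt(4102.93) = 64.0541

64.0541


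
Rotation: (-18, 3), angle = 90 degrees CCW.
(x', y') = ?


cos(90) = 0, sin(90) = 1
x' = -18*0 - 3*1 = -3
y' = -18*1 + 3*0 = -18

(-3, -18)


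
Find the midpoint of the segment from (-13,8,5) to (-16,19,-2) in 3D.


Mx = (-13- 16)/2 = -14.5000
My = (8+19)/2 = 13.5000
Mz = (5- 2)/2 = 1.5000

M = (-14.5000, 13.5000, 1.5000)


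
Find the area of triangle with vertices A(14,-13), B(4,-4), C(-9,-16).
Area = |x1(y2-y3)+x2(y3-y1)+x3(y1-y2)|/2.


14*(-4+ 16) = 168
4*(-16+ 13) = -12
-9*(-13+ 4) = 81
sum = 237
Area = |237|/2 = 118.5000

118.5000 sq units


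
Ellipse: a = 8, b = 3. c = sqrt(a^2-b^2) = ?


c^2 = 8^2 - 3^2 = 64 - 9 = 55
c = sqrt(55) = 7.4162

c = 7.4162


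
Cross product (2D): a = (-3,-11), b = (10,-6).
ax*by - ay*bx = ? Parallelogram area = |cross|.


cross = -3*(-6) + 11*10 = 18 + 110 = 128
Parallelogram area = |128| = 128

cross = 128, parallelogram area = 128


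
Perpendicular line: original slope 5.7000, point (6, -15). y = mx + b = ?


Perpendicular slope = -1/m1 = -1/5.7000 = -0.1754
b2 = y0 - m2*x0 = -15 + 6/5.7000 = -15 + 1.0526 = -13.9474

y = -0.1754x - 13.9474


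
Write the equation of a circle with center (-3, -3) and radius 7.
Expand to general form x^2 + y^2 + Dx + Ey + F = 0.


(x+ 3)^2 + (y+ 3)^2 = 7^2
D = -2h = 6, E = -2k = 6
F = h^2+k^2-r^2 = 9+9-49 = -31

x^2 + y^2 + 6x + 6y - 31 = 0


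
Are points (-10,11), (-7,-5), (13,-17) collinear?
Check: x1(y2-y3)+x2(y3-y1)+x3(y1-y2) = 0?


-10*(-5+ 17) - 7*(-17-11) + 13*(11+ 5)
= -120 + 196 + 208 = 284

No, not collinear (determinant = 284)


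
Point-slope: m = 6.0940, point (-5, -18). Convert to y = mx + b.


y + 18 = 6.0940(x + 5)
y = 6.0940x - 18 - 6.0940*(-5)
y = 6.0940x + 12.4700

y = 6.0940x + 12.4700


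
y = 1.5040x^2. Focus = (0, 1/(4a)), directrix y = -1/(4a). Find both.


a = 1.5040
1/(4a) = 0.1662
Focus = (0, 0.1662)
Directrix: y = -0.1662

Focus = (0, 0.1662), Directrix: y = -0.1662


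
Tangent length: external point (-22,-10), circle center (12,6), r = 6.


d = sqrt((-22-12)^2 + (-10-6)^2) = sqrt(1156+256) = 37.5766
L = sqrt(1412.0000 - 36) = sqrt(1376.0000) = 37.0945

37.0945


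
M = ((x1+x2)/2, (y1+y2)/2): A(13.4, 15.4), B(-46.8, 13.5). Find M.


Mx = (13.4 - 46.8)/2 = -33.4/2 = -16.7000
My = (15.4 + 13.5)/2 = 28.9/2 = 14.4500

(-16.7000, 14.4500)


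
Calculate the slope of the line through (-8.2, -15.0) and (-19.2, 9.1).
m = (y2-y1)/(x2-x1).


dy = 9.1 + 15.0 = 24.1
dx = -19.2 + 8.2 = -11.0
m = 24.1/(-11.0) = -2.1909

m = -2.1909


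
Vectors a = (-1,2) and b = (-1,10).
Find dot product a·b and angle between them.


a·b = -1*(-1) + 2*10 = 1 + 20 = 21
|a| = sqrt(1+4) = 2.2361
|b| = sqrt(1+100) = 10.0499
cos(theta) = 21/(sqrt(5)*sqrt(101)) = 21/sqrt(505) = 0.934488
theta = arccos(21/sqrt(505)) = 20.8545 degrees

a·b = 21, theta = 20.8545 deg


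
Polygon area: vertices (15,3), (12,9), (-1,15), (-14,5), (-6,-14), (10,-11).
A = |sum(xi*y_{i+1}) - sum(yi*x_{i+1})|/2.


sum(xi*y_{i+1}) = 15*9 + 12*15 - 1*5 - 14*(-14) - 6*(-11) + 10*3 = 602
sum(yi*x_{i+1}) = 3*12 + 9*(-1) + 15*(-14) + 5*(-6) - 14*10 - 11*15 = -518
Area = |602 + 518|/2 = 1120/2 = 560.0000

560.0000 sq units


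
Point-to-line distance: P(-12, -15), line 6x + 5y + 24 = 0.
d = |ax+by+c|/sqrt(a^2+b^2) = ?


|6*(-12) + 5*(-15) + 24| = |-123| = 123
sqrt(36 + 25) = sqrt(61) = 7.8102
d = 123/sqrt(61) = 15.7485

15.7485


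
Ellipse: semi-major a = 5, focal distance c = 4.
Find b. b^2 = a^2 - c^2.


b^2 = 5^2 - (4)^2 = 25 - 16 = 9
b = sqrt(9) = 3

b = 3


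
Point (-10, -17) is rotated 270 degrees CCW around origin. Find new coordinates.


cos(270) = 0, sin(270) = -1
x' = -10*0 + 17*(-1) = -17
y' = -10*(-1) - 17*0 = 10

(-17, 10)


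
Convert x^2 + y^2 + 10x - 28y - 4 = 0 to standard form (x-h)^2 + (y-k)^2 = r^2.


h = -D/2 = -10/2 = -5
k = -E/2 = 28/2 = 14
r^2 = h^2 + k^2 - F = 25 + 196 + 4 = 225
r = 15

Center (-5, 14), radius = 15


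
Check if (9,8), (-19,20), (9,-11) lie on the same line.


9*(20+ 11) - 19*(-11-8) + 9*(8-20)
= 279 + 361 - 108 = 532

No, not collinear (determinant = 532)


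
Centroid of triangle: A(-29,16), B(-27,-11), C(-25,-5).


Gx = (-29- 27- 25)/3 = -81/3 = -27.0000
Gy = (16- 11- 5)/3 = 0/3 = 0

G = (-27.0000, 0)


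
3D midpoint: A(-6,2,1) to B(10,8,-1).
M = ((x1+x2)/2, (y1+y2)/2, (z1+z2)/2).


Mx = (-6+10)/2 = 2.0000
My = (2+8)/2 = 5.0000
Mz = (1- 1)/2 = 0

M = (2.0000, 5.0000, 0)


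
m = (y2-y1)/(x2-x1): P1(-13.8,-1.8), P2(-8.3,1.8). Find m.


dy = 1.8 + 1.8 = 3.6
dx = -8.3 + 13.8 = 5.5
m = 3.6/5.5 = 0.6545

m = 0.6545


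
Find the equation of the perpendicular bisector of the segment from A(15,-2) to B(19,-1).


Midpoint = (17, -1.5)
Slope of AB = dy/dx = 1/4 = 0.2500
Perp slope = -dx/dy = -4/1 = -4.0000
b = My - (perp slope)*Mx = -1.5 + (4*17)/1 = -1.5 + 68.0000 = 66.5000

y = -4.0000x + 66.5000


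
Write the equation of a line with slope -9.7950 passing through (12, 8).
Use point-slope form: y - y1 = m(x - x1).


y - 8 = -9.7950(x - 12)
y = -9.7950x + 8 + 9.7950*12
y = -9.7950x + 125.5400

y = -9.7950x + 125.5400


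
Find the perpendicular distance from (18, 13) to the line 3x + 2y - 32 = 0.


|3*18 + 2*13 - 32| = |48| = 48
sqrt(9 + 4) = sqrt(13) = 3.6056
d = 48/sqrt(13) = 13.3128

13.3128


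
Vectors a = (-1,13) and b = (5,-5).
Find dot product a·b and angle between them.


a·b = -1*5 + 13*(-5) = -5 - 65 = -70
|a| = sqrt(1+169) = 13.0384
|b| = sqrt(25+25) = 7.0711
cos(theta) = -70/(sqrt(170)*sqrt(50)) = -70/sqrt(8500) = -0.759257
theta = arccos(-70/sqrt(8500)) = 139.3987 degrees

a·b = -70, theta = 139.3987 deg


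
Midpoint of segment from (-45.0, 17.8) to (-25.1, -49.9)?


Mx = (-45.0 - 25.1)/2 = -70.1/2 = -35.0500
My = (17.8 - 49.9)/2 = -32.1/2 = -16.0500

(-35.0500, -16.0500)


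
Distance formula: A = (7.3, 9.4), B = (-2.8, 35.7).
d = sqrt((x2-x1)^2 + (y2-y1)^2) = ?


dx = -2.8 - 7.3 = -10.1
dy = 35.7 - 9.4 = 26.3
d = sqrt(102.01 + 691.69) = sqrt(793.7) = 28.1727

28.1727


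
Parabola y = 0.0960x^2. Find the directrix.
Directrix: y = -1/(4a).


a = 0.0960
1/(4a) = 2.6042
directrix: y = -2.6042 = -2.6042

y = -2.6042


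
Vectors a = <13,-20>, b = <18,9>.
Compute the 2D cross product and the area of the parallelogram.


cross = 13*9 + 20*18 = 117 + 360 = 477
Parallelogram area = |477| = 477

cross = 477, parallelogram area = 477


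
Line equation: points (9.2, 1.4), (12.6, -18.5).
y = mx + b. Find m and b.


m = (-19.9)/(3.4) = -5.8529
b = y1 - m*x1 = 1.4 - (-19.9*9.2)/(3.4) = 1.4 + 53.8471 = 55.2471

y = -5.8529x + 55.2471


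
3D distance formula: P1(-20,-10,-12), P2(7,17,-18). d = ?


dx=27, dy=27, dz=-6
d = sqrt(729+729+36) = sqrt(1494) = 38.6523

38.6523


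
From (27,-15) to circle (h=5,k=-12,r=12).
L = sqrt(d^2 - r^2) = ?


d = sqrt((27-5)^2 + (-15+ 12)^2) = sqrt(484+9) = 22.2036
L = sqrt(493.0000 - 144) = sqrt(349.0000) = 18.6815

18.6815


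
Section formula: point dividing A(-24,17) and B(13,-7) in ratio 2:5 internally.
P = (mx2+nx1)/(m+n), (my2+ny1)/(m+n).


Px = (2*13 + 5*(-24))/7 = -94/7 = -13.4286
Py = (2*(-7) + 5*17)/7 = 71/7 = 10.1429

P = (-13.4286, 10.1429)


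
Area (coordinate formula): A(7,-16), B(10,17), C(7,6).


7*(17-6) = 77
10*(6+ 16) = 220
7*(-16-17) = -231
sum = 66
Area = |66|/2 = 33.0000

33.0000 sq units


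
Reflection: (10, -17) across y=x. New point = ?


Reflection rule for y=x: (y, x)
(10, -17) -> (-17, 10)

(-17, 10)


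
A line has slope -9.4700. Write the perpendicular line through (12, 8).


Perpendicular slope = -1/m1 = -1/(-9.4700) = 0.1056
b2 = y0 - m2*x0 = 8 + 12/(-9.4700) = 8 - 1.2672 = 6.7328

y = 0.1056x + 6.7328


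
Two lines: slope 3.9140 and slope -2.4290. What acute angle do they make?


m1-m2 = 6.343
1+m1*m2 = -8.507106
tan(theta) = |6.343/(-8.507106)| = 0.745612
theta = arctan(|6.343/(-8.507106)|) = 36.7087 degrees (acute angle)

36.7087 degrees


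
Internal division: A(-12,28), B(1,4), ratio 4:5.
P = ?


Px = (4*1 + 5*(-12))/9 = -56/9 = -6.2222
Py = (4*4 + 5*28)/9 = 156/9 = 17.3333

P = (-6.2222, 17.3333)


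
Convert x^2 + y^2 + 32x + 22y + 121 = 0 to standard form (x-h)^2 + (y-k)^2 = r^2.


h = -D/2 = -32/2 = -16
k = -E/2 = -22/2 = -11
r^2 = h^2 + k^2 - F = 256 + 121 - 121 = 256
r = 16

Center (-16, -11), radius = 16


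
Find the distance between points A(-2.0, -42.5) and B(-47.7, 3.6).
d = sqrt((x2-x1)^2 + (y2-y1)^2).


dx = -47.7 + 2.0 = -45.7
dy = 3.6 + 42.5 = 46.1
d = sqrt(2088.49 + 2125.21) = sqrt(4213.7) = 64.9130

64.9130


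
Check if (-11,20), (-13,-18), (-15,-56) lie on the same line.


-11*(-18+ 56) - 13*(-56-20) - 15*(20+ 18)
= -418 + 988 - 570 = 0

Yes, collinear (determinant = 0)


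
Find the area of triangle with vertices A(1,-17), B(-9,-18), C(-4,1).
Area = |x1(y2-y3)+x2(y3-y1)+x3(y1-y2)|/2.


1*(-18-1) = -19
-9*(1+ 17) = -162
-4*(-17+ 18) = -4
sum = -185
Area = |-185|/2 = 92.5000

92.5000 sq units


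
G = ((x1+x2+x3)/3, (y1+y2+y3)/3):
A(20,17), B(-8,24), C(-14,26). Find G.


Gx = (20- 8- 14)/3 = -2/3 = -0.6667
Gy = (17+24+26)/3 = 67/3 = 22.3333

G = (-0.6667, 22.3333)


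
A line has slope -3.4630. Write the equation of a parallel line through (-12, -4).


Parallel lines have equal slopes.
m2 = -3.4630
b2 = -4 + 3.4630*(-12) = -45.5560

y = -3.4630x - 45.5560


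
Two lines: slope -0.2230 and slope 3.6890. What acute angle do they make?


m1-m2 = -3.912
1+m1*m2 = 0.177353
tan(theta) = |-3.912/0.177353| = 22.057704
theta = arctan(|-3.912/0.177353|) = 87.4042 degrees (acute angle)

87.4042 degrees


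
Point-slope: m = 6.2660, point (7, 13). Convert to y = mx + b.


y - 13 = 6.2660(x - 7)
y = 6.2660x + 13 - 6.2660*7
y = 6.2660x - 30.8620

y = 6.2660x - 30.8620


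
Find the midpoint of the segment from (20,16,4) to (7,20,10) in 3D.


Mx = (20+7)/2 = 13.5000
My = (16+20)/2 = 18.0000
Mz = (4+10)/2 = 7.0000

M = (13.5000, 18.0000, 7.0000)


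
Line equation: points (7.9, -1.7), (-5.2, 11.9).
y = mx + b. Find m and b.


m = (13.6)/(-13.1) = -1.0382
b = y1 - m*x1 = -1.7 - (13.6*7.9)/(-13.1) = -1.7 + 8.2015 = 6.5015

y = -1.0382x + 6.5015


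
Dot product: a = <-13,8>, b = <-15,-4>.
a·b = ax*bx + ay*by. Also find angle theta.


a·b = -13*(-15) + 8*(-4) = 195 - 32 = 163
|a| = sqrt(169+64) = 15.2643
|b| = sqrt(225+16) = 15.5242
cos(theta) = 163/(sqrt(233)*sqrt(241)) = 163/sqrt(56153) = 0.687862
theta = arccos(163/sqrt(56153)) = 46.5389 degrees

a·b = 163, theta = 46.5389 deg


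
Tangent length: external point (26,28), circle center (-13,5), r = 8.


d = sqrt((26+ 13)^2 + (28-5)^2) = sqrt(1521+529) = 45.2769
L = sqrt(2050.0000 - 64) = sqrt(1986.0000) = 44.5646

44.5646


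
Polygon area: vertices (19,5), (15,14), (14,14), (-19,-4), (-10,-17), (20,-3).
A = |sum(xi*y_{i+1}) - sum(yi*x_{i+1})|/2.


sum(xi*y_{i+1}) = 19*14 + 15*14 + 14*(-4) - 19*(-17) - 10*(-3) + 20*5 = 873
sum(yi*x_{i+1}) = 5*15 + 14*14 + 14*(-19) - 4*(-10) - 17*20 - 3*19 = -352
Area = |873 + 352|/2 = 1225/2 = 612.5000

612.5000 sq units


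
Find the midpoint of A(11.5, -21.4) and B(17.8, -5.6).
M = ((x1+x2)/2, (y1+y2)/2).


Mx = (11.5 + 17.8)/2 = 29.3/2 = 14.6500
My = (-21.4 - 5.6)/2 = -27.0/2 = -13.5000

(14.6500, -13.5000)


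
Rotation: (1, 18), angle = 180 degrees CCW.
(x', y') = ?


cos(180) = -1, sin(180) = 0
x' = 1*(-1) - 18*0 = -1
y' = 1*0 + 18*(-1) = -18

(-1, -18)


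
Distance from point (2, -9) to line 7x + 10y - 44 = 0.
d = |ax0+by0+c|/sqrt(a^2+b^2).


|7*2 + 10*(-9) - 44| = |-120| = 120
sqrt(49 + 100) = sqrt(149) = 12.2066
d = 120/sqrt(149) = 9.8308

9.8308


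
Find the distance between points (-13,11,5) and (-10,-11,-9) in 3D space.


dx=3, dy=-22, dz=-14
d = sqrt(9+484+196) = sqrt(689) = 26.2488

26.2488


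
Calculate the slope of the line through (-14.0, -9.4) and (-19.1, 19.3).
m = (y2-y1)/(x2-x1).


dy = 19.3 + 9.4 = 28.7
dx = -19.1 + 14.0 = -5.1
m = 28.7/(-5.1) = -5.6275

m = -5.6275


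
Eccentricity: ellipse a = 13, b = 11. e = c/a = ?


c = sqrt(169-121) = sqrt(48) = 6.9282
e = c/a = sqrt(48)/13 = 0.5329

e = 0.5329


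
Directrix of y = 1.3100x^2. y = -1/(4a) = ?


a = 1.3100
1/(4a) = 0.1908
directrix: y = -0.1908 = -0.1908

y = -0.1908


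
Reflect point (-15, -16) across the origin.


Reflection rule for origin: (-x, -y)
(-15, -16) -> (15, 16)

(15, 16)


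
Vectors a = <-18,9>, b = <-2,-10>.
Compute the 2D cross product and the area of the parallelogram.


cross = -18*(-10) - 9*(-2) = 180 + 18 = 198
Parallelogram area = |198| = 198

cross = 198, parallelogram area = 198


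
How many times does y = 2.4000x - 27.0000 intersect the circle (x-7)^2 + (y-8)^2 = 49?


Substitute y = 2.4000x - 27.0000: (x-7)^2 + (2.4000x- 27.0000-8)^2 = 49
Expand to Ax^2 + Bx + C = 0, where b-k = -35
A = 1+m^2 = 6.76
B = 2(m(b-k) - h) = 2(2.4000*(-35) - 7) = -182
C = h^2 + (b-k)^2 - r^2 = 49 + 1225 - 49 = 1225
disc = B^2-4AC = 33124.0000 - 33124.0000 = 0
disc = 0

1 intersection point (tangent)


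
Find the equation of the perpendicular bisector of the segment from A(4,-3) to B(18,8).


Midpoint = (11, 2.5)
Slope of AB = dy/dx = 11/14 = 0.7857
Perp slope = -dx/dy = -14/11 = -1.2727
b = My - (perp slope)*Mx = 2.5 + (14*11)/11 = 2.5 + 14.0000 = 16.5000

y = -1.2727x + 16.5000


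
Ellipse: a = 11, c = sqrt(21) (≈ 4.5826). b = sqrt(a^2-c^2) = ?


b^2 = 11^2 - (sqrt(21))^2 = 121 - 21 = 100
b = sqrt(100) = 10

b = 10


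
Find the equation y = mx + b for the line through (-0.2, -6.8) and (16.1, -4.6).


m = (2.2)/(16.3) = 0.1350
b = y1 - m*x1 = -6.8 - (2.2*(-0.2))/(16.3) = -6.8 + 0.0270 = -6.7730

y = 0.1350x - 6.7730


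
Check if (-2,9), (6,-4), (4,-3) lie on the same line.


-2*(-4+ 3) + 6*(-3-9) + 4*(9+ 4)
= 2 - 72 + 52 = -18

No, not collinear (determinant = -18)


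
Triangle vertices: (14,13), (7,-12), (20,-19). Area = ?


14*(-12+ 19) = 98
7*(-19-13) = -224
20*(13+ 12) = 500
sum = 374
Area = |374|/2 = 187.0000

187.0000 sq units


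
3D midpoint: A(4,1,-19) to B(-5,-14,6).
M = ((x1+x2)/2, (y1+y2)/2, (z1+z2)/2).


Mx = (4- 5)/2 = -0.5000
My = (1- 14)/2 = -6.5000
Mz = (-19+6)/2 = -6.5000

M = (-0.5000, -6.5000, -6.5000)


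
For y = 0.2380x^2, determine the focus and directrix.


a = 0.2380
1/(4a) = 1.0504
Focus = (0, 1.0504)
Directrix: y = -1.0504

Focus = (0, 1.0504), Directrix: y = -1.0504


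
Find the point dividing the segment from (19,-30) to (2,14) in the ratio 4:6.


Px = (4*2 + 6*19)/10 = 122/10 = 12.2000
Py = (4*14 + 6*(-30))/10 = -124/10 = -12.4000

P = (12.2000, -12.4000)


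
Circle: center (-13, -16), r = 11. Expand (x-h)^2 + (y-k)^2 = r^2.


(x+ 13)^2 + (y+ 16)^2 = 11^2
D = -2h = 26, E = -2k = 32
F = h^2+k^2-r^2 = 169+256-121 = 304

x^2 + y^2 + 26x + 32y + 304 = 0


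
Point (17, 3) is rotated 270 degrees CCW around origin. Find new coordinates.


cos(270) = 0, sin(270) = -1
x' = 17*0 - 3*(-1) = 3
y' = 17*(-1) + 3*0 = -17

(3, -17)


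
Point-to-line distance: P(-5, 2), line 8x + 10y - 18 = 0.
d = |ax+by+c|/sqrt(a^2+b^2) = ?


|8*(-5) + 10*2 - 18| = |-38| = 38
sqrt(64 + 100) = sqrt(164) = 12.8062
d = 38/sqrt(164) = 2.9673

2.9673


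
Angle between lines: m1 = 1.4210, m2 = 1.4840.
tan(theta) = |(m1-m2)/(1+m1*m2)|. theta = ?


m1-m2 = -0.063
1+m1*m2 = 3.108764
tan(theta) = |-0.063/3.108764| = 0.020265
theta = arctan(|-0.063/3.108764|) = 1.1610 degrees (acute angle)

1.1610 degrees


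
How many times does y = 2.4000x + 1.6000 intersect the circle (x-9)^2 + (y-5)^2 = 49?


Substitute y = 2.4000x + 1.6000: (x-9)^2 + (2.4000x+1.6000-5)^2 = 49
Expand to Ax^2 + Bx + C = 0, where b-k = -3.4
A = 1+m^2 = 6.76
B = 2(m(b-k) - h) = 2(2.4000*(-3.4) - 9) = -34.32
C = h^2 + (b-k)^2 - r^2 = 81 + 11.56 - 49 = 43.56
disc = B^2-4AC = 1177.8624 - 1177.8624 = 0
disc = 0

1 intersection point (tangent)


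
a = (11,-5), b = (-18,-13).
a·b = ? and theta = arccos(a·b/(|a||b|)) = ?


a·b = 11*(-18) - 5*(-13) = -198 + 65 = -133
|a| = sqrt(121+25) = 12.0830
|b| = sqrt(324+169) = 22.2036
cos(theta) = -133/(sqrt(146)*sqrt(493)) = -133/sqrt(71978) = -0.495737
theta = arccos(-133/sqrt(71978)) = 119.7184 degrees

a·b = -133, theta = 119.7184 deg


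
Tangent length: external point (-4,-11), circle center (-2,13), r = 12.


d = sqrt((-4+ 2)^2 + (-11-13)^2) = sqrt(4+576) = 24.0832
L = sqrt(580.0000 - 144) = sqrt(436.0000) = 20.8806

20.8806


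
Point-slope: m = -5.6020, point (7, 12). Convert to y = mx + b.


y - 12 = -5.6020(x - 7)
y = -5.6020x + 12 + 5.6020*7
y = -5.6020x + 51.2140

y = -5.6020x + 51.2140


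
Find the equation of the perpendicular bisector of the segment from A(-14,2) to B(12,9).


Midpoint = (-1, 5.5)
Slope of AB = dy/dx = 7/26 = 0.2692
Perp slope = -dx/dy = -26/7 = -3.7143
b = My - (perp slope)*Mx = 5.5 + (26*(-1))/7 = 5.5 - 3.7143 = 1.7857

y = -3.7143x + 1.7857


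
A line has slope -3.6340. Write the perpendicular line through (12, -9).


Perpendicular slope = -1/m1 = -1/(-3.6340) = 0.2752
b2 = y0 - m2*x0 = -9 + 12/(-3.6340) = -9 - 3.3021 = -12.3021

y = 0.2752x - 12.3021


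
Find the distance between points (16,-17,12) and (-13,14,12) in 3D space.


dx=-29, dy=31, dz=0
d = sqrt(841+961+0) = sqrt(1802) = 42.4500

42.4500


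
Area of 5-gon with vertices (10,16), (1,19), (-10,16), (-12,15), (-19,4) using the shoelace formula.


sum(xi*y_{i+1}) = 10*19 + 1*16 - 10*15 - 12*4 - 19*16 = -296
sum(yi*x_{i+1}) = 16*1 + 19*(-10) + 16*(-12) + 15*(-19) + 4*10 = -611
Area = |-296 + 611|/2 = 315/2 = 157.5000

157.5000 sq units


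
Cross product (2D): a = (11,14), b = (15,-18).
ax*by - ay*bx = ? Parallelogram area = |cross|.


cross = 11*(-18) - 14*15 = -198 - 210 = -408
Parallelogram area = |-408| = 408

cross = -408, parallelogram area = 408


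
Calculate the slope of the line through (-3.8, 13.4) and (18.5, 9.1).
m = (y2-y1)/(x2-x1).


dy = 9.1 - 13.4 = -4.3
dx = 18.5 + 3.8 = 22.3
m = -4.3/22.3 = -0.1928

m = -0.1928


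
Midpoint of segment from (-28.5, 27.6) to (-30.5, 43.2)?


Mx = (-28.5 - 30.5)/2 = -59.0/2 = -29.5000
My = (27.6 + 43.2)/2 = 70.8/2 = 35.4000

(-29.5000, 35.4000)


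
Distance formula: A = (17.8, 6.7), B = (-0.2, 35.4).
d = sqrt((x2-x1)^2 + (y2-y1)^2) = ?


dx = -0.2 - 17.8 = -18.0
dy = 35.4 - 6.7 = 28.7
d = sqrt(324.0 + 823.69) = sqrt(1147.69) = 33.8776

33.8776


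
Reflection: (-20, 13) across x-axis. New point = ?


Reflection rule for x-axis: (x, -y)
(-20, 13) -> (-20, -13)

(-20, -13)


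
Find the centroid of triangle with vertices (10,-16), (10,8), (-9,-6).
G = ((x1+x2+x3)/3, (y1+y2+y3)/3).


Gx = (10+10- 9)/3 = 11/3 = 3.6667
Gy = (-16+8- 6)/3 = -14/3 = -4.6667

G = (3.6667, -4.6667)


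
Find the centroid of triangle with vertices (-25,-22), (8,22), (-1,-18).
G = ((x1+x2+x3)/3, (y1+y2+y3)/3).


Gx = (-25+8- 1)/3 = -18/3 = -6.0000
Gy = (-22+22- 18)/3 = -18/3 = -6.0000

G = (-6.0000, -6.0000)


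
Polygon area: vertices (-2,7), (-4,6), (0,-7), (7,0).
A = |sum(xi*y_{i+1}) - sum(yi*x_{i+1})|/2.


sum(xi*y_{i+1}) = -2*6 - 4*(-7) + 0*0 + 7*7 = 65
sum(yi*x_{i+1}) = 7*(-4) + 6*0 - 7*7 + 0*(-2) = -77
Area = |65 + 77|/2 = 142/2 = 71.0000

71.0000 sq units


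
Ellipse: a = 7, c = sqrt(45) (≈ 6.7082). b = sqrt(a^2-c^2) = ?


b^2 = 7^2 - (sqrt(45))^2 = 49 - 45 = 4
b = sqrt(4) = 2

b = 2


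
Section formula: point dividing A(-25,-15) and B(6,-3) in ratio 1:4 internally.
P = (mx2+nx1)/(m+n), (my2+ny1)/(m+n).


Px = (1*6 + 4*(-25))/5 = -94/5 = -18.8000
Py = (1*(-3) + 4*(-15))/5 = -63/5 = -12.6000

P = (-18.8000, -12.6000)


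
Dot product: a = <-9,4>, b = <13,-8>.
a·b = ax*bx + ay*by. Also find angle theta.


a·b = -9*13 + 4*(-8) = -117 - 32 = -149
|a| = sqrt(81+16) = 9.8489
|b| = sqrt(169+64) = 15.2643
cos(theta) = -149/(sqrt(97)*sqrt(233)) = -149/sqrt(22601) = -0.991111
theta = arccos(-149/sqrt(22601)) = 172.3550 degrees

a·b = -149, theta = 172.3550 deg


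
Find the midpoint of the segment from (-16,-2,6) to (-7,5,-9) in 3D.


Mx = (-16- 7)/2 = -11.5000
My = (-2+5)/2 = 1.5000
Mz = (6- 9)/2 = -1.5000

M = (-11.5000, 1.5000, -1.5000)


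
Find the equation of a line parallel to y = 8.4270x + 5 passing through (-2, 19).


Parallel lines have equal slopes.
m2 = 8.4270
b2 = 19 - 8.4270*(-2) = 35.8540

y = 8.4270x + 35.8540


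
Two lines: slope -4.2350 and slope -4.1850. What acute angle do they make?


m1-m2 = -0.05
1+m1*m2 = 18.723475
tan(theta) = |-0.05/18.723475| = 0.002670
theta = arctan(|-0.05/18.723475|) = 0.1530 degrees (acute angle)

0.1530 degrees


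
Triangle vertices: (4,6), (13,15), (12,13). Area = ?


4*(15-13) = 8
13*(13-6) = 91
12*(6-15) = -108
sum = -9
Area = |-9|/2 = 4.5000

4.5000 sq units


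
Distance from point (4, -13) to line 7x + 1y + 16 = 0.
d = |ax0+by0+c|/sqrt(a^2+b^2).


|7*4 + 1*(-13) + 16| = |31| = 31
sqrt(49 + 1) = sqrt(50) = 7.0711
d = 31/sqrt(50) = 4.3841

4.3841


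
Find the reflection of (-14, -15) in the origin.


Reflection rule for origin: (-x, -y)
(-14, -15) -> (14, 15)

(14, 15)


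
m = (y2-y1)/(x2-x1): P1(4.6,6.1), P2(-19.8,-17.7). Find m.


dy = -17.7 - 6.1 = -23.8
dx = -19.8 - 4.6 = -24.4
m = -23.8/(-24.4) = 0.9754

m = 0.9754


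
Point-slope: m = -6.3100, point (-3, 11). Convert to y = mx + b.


y - 11 = -6.3100(x + 3)
y = -6.3100x + 11 + 6.3100*(-3)
y = -6.3100x - 7.9300

y = -6.3100x - 7.9300


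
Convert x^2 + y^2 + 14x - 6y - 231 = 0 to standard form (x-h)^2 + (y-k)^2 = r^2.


h = -D/2 = -14/2 = -7
k = -E/2 = 6/2 = 3
r^2 = h^2 + k^2 - F = 49 + 9 + 231 = 289
r = 17

Center (-7, 3), radius = 17
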